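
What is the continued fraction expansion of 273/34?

[8; 34]

Run the Euclidean algorithm on 273 and 34; the successive quotients are the partial quotients a_0, a_1, ... (each step inverts the fractional part left over by the previous one):
  273 = 8*34 + 1, so a_0 = 8.
  34 = 34*1 + 0, so a_1 = 34.
The remainder reaches 0 after 2 divisions, so the expansion has 2 partial quotients, read off in order.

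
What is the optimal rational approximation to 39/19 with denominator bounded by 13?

Expand x = 39/19 as a continued fraction with the Euclidean algorithm:
  39 = 2*19 + 1, so a_0 = 2.
  19 = 19*1 + 0, so a_1 = 19.
so x = [2; 19].
Convergents (p_i = a_i*p_{i-1} + p_{i-2}, q_i = a_i*q_{i-1} + q_{i-2} with p_{-2}=0, p_{-1}=1, q_{-2}=1, q_{-1}=0), until the denominator exceeds 13:
  i=0: a_0=2, p_0 = 2*1 + 0 = 2, q_0 = 2*0 + 1 = 1.
  i=1: a_1=19, p_1 = 19*2 + 1 = 39, q_1 = 19*1 + 0 = 19.
q_1 = 19 > 13, so the last convergent with denominator <= 13 is p_0/q_0 = 2/1.
The closest fraction with denominator <= 13 is either p_0/q_0 or the intermediate fraction (k*p_0 + p_{-1})/(k*q_0 + q_{-1}) with the largest k >= 1 whose denominator stays <= 13; these approach x as k grows, and every other convergent or intermediate fraction in range is farther away.
Largest k: floor((13 - q_{-1})/q_0) = floor((13 - 0)/1) = 13 (using the seeds p_{-1} = 1, q_{-1} = 0).
That gives (13*2 + 1)/(13*1 + 0) = 27/13.
Compare the errors: |x - 2/1| = |39*1 - 2*19|/(19*1) = 1/19, and |x - 27/13| = |39*13 - 27*19|/(19*13) = 6/247.
Cross-multiplying, 6*19 = 114 < 247 = 1*247, so 6/247 is smaller: the intermediate fraction 27/13 is closer to x than 2/1.

27/13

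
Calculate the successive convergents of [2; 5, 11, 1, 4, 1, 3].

Using the convergent recurrence p_i = a_i*p_{i-1} + p_{i-2}, q_i = a_i*q_{i-1} + q_{i-2} with p_{-2}=0, p_{-1}=1, q_{-2}=1, q_{-1}=0:
  i=0: a_0=2, p_0 = 2*1 + 0 = 2, q_0 = 2*0 + 1 = 1.
  i=1: a_1=5, p_1 = 5*2 + 1 = 11, q_1 = 5*1 + 0 = 5.
  i=2: a_2=11, p_2 = 11*11 + 2 = 123, q_2 = 11*5 + 1 = 56.
  i=3: a_3=1, p_3 = 1*123 + 11 = 134, q_3 = 1*56 + 5 = 61.
  i=4: a_4=4, p_4 = 4*134 + 123 = 659, q_4 = 4*61 + 56 = 300.
  i=5: a_5=1, p_5 = 1*659 + 134 = 793, q_5 = 1*300 + 61 = 361.
  i=6: a_6=3, p_6 = 3*793 + 659 = 3038, q_6 = 3*361 + 300 = 1383.

2/1, 11/5, 123/56, 134/61, 659/300, 793/361, 3038/1383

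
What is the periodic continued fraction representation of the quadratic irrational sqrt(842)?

Write x_i = (sqrt(842) + m_i)/d_i with (m_0, d_0) = (0, 1). a_0 = floor(sqrt(842)) = 29, since 29^2 = 841 <= 842 < 900 = 30^2.
Iterate m_{i+1} = d_i*a_i - m_i, d_{i+1} = (842 - m_{i+1}^2)/d_i, a_{i+1} = floor((a_0 + m_{i+1})/d_{i+1}):
  m_1 = 1*29 - 0 = 29, d_1 = (842 - 29^2)/1 = 1/1 = 1, a_1 = floor((29 + 29)/1) = 58.
  m_2 = 1*58 - 29 = 29, d_2 = (842 - 29^2)/1 = 1/1 = 1: (m_2, d_2) = (m_1, d_1) = (29, 1), so from here the quotient a_1 repeats; the period length is 1.
Hence the expansion of sqrt(842) is a_0 = 29 followed by the repeating block 58 (period 1).

[29; (58)]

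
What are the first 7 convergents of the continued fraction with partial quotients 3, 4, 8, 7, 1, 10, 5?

Using the convergent recurrence p_i = a_i*p_{i-1} + p_{i-2}, q_i = a_i*q_{i-1} + q_{i-2} with p_{-2}=0, p_{-1}=1, q_{-2}=1, q_{-1}=0:
  i=0: a_0=3, p_0 = 3*1 + 0 = 3, q_0 = 3*0 + 1 = 1.
  i=1: a_1=4, p_1 = 4*3 + 1 = 13, q_1 = 4*1 + 0 = 4.
  i=2: a_2=8, p_2 = 8*13 + 3 = 107, q_2 = 8*4 + 1 = 33.
  i=3: a_3=7, p_3 = 7*107 + 13 = 762, q_3 = 7*33 + 4 = 235.
  i=4: a_4=1, p_4 = 1*762 + 107 = 869, q_4 = 1*235 + 33 = 268.
  i=5: a_5=10, p_5 = 10*869 + 762 = 9452, q_5 = 10*268 + 235 = 2915.
  i=6: a_6=5, p_6 = 5*9452 + 869 = 48129, q_6 = 5*2915 + 268 = 14843.

3/1, 13/4, 107/33, 762/235, 869/268, 9452/2915, 48129/14843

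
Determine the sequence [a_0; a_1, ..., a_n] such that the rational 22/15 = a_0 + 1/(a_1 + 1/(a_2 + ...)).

Run the Euclidean algorithm on 22 and 15; the successive quotients are the partial quotients a_0, a_1, ... (each step inverts the fractional part left over by the previous one):
  22 = 1*15 + 7, so a_0 = 1.
  15 = 2*7 + 1, so a_1 = 2.
  7 = 7*1 + 0, so a_2 = 7.
The remainder reaches 0 after 3 divisions, so the expansion has 3 partial quotients, read off in order.

[1; 2, 7]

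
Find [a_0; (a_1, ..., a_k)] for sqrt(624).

[24; (1, 48)]

Write x_i = (sqrt(624) + m_i)/d_i with (m_0, d_0) = (0, 1). a_0 = floor(sqrt(624)) = 24, since 24^2 = 576 <= 624 < 625 = 25^2.
Iterate m_{i+1} = d_i*a_i - m_i, d_{i+1} = (624 - m_{i+1}^2)/d_i, a_{i+1} = floor((a_0 + m_{i+1})/d_{i+1}):
  m_1 = 1*24 - 0 = 24, d_1 = (624 - 24^2)/1 = 48/1 = 48, a_1 = floor((24 + 24)/48) = 1.
  m_2 = 48*1 - 24 = 24, d_2 = (624 - 24^2)/48 = 48/48 = 1, a_2 = floor((24 + 24)/1) = 48.
  m_3 = 1*48 - 24 = 24, d_3 = (624 - 24^2)/1 = 48/1 = 48: (m_3, d_3) = (m_1, d_1) = (24, 48), so from here the quotients repeat a_1, a_2; the period length is 2.
Hence the expansion of sqrt(624) is a_0 = 24 followed by the repeating block 1, 48 (period 2).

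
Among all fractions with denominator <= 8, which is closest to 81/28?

Expand x = 81/28 as a continued fraction with the Euclidean algorithm:
  81 = 2*28 + 25, so a_0 = 2.
  28 = 1*25 + 3, so a_1 = 1.
  25 = 8*3 + 1, so a_2 = 8.
  3 = 3*1 + 0, so a_3 = 3.
so x = [2; 1, 8, 3].
Convergents (p_i = a_i*p_{i-1} + p_{i-2}, q_i = a_i*q_{i-1} + q_{i-2} with p_{-2}=0, p_{-1}=1, q_{-2}=1, q_{-1}=0), until the denominator exceeds 8:
  i=0: a_0=2, p_0 = 2*1 + 0 = 2, q_0 = 2*0 + 1 = 1.
  i=1: a_1=1, p_1 = 1*2 + 1 = 3, q_1 = 1*1 + 0 = 1.
  i=2: a_2=8, p_2 = 8*3 + 2 = 26, q_2 = 8*1 + 1 = 9.
q_2 = 9 > 8, so the last convergent with denominator <= 8 is p_1/q_1 = 3/1.
The closest fraction with denominator <= 8 is either p_1/q_1 or the intermediate fraction (k*p_1 + p_0)/(k*q_1 + q_0) with the largest k >= 1 whose denominator stays <= 8; these approach x as k grows, and every other convergent or intermediate fraction in range is farther away.
Largest k: floor((8 - q_0)/q_1) = floor((8 - 1)/1) = 7.
That gives (7*3 + 2)/(7*1 + 1) = 23/8.
Compare the errors: |x - 3/1| = |81*1 - 3*28|/(28*1) = 3/28, and |x - 23/8| = |81*8 - 23*28|/(28*8) = 4/224.
Cross-multiplying, 4*28 = 112 < 672 = 3*224, so 4/224 is smaller: the intermediate fraction 23/8 is closer to x than 3/1.

23/8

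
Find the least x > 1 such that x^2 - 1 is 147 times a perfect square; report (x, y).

First expand sqrt(147) as a continued fraction. With x_i = (sqrt(147) + m_i)/d_i and (m_0, d_0) = (0, 1): a_0 = floor(sqrt(147)) = 12, since 12^2 = 144 <= 147 < 169 = 13^2.
Iterate m_{i+1} = d_i*a_i - m_i, d_{i+1} = (147 - m_{i+1}^2)/d_i, a_{i+1} = floor((a_0 + m_{i+1})/d_{i+1}):
  m_1 = 1*12 - 0 = 12, d_1 = (147 - 12^2)/1 = 3/1 = 3, a_1 = floor((12 + 12)/3) = 8.
  m_2 = 3*8 - 12 = 12, d_2 = (147 - 12^2)/3 = 3/3 = 1, a_2 = floor((12 + 12)/1) = 24.
  m_3 = 1*24 - 12 = 12, d_3 = (147 - 12^2)/1 = 3/1 = 3: (m_3, d_3) = (m_1, d_1) = (12, 3), so from here the quotients repeat a_1, a_2; the period length is 2.
So sqrt(147) = [12; (8, 24)] with period length k = 2.
k is even, so the fundamental solution of x^2 - 147y^2 = 1 is (p_{k-1}, q_{k-1}) = (p_1, q_1); compute convergents through index 1.
Convergents (p_i = a_i*p_{i-1} + p_{i-2}, q_i = a_i*q_{i-1} + q_{i-2} with p_{-2}=0, p_{-1}=1, q_{-2}=1, q_{-1}=0):
  i=0: a_0=12, p_0 = 12*1 + 0 = 12, q_0 = 12*0 + 1 = 1.
  i=1: a_1=8, p_1 = 8*12 + 1 = 97, q_1 = 8*1 + 0 = 8.
Check: 97^2 - 147*8^2 = 9409 - 9408 = 1, so (x, y) = (97, 8) solves the equation, and by the theorem it is the least positive solution.

(x, y) = (97, 8)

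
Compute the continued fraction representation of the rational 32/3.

Run the Euclidean algorithm on 32 and 3; the successive quotients are the partial quotients a_0, a_1, ... (each step inverts the fractional part left over by the previous one):
  32 = 10*3 + 2, so a_0 = 10.
  3 = 1*2 + 1, so a_1 = 1.
  2 = 2*1 + 0, so a_2 = 2.
The remainder reaches 0 after 3 divisions, so the expansion has 3 partial quotients, read off in order.

[10; 1, 2]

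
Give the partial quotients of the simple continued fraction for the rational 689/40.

[17; 4, 2, 4]

Run the Euclidean algorithm on 689 and 40; the successive quotients are the partial quotients a_0, a_1, ... (each step inverts the fractional part left over by the previous one):
  689 = 17*40 + 9, so a_0 = 17.
  40 = 4*9 + 4, so a_1 = 4.
  9 = 2*4 + 1, so a_2 = 2.
  4 = 4*1 + 0, so a_3 = 4.
The remainder reaches 0 after 4 divisions, so the expansion has 4 partial quotients, read off in order.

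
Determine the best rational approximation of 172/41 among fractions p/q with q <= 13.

21/5

Expand x = 172/41 as a continued fraction with the Euclidean algorithm:
  172 = 4*41 + 8, so a_0 = 4.
  41 = 5*8 + 1, so a_1 = 5.
  8 = 8*1 + 0, so a_2 = 8.
so x = [4; 5, 8].
Convergents (p_i = a_i*p_{i-1} + p_{i-2}, q_i = a_i*q_{i-1} + q_{i-2} with p_{-2}=0, p_{-1}=1, q_{-2}=1, q_{-1}=0), until the denominator exceeds 13:
  i=0: a_0=4, p_0 = 4*1 + 0 = 4, q_0 = 4*0 + 1 = 1.
  i=1: a_1=5, p_1 = 5*4 + 1 = 21, q_1 = 5*1 + 0 = 5.
  i=2: a_2=8, p_2 = 8*21 + 4 = 172, q_2 = 8*5 + 1 = 41.
q_2 = 41 > 13, so the last convergent with denominator <= 13 is p_1/q_1 = 21/5.
The closest fraction with denominator <= 13 is either p_1/q_1 or the intermediate fraction (k*p_1 + p_0)/(k*q_1 + q_0) with the largest k >= 1 whose denominator stays <= 13; these approach x as k grows, and every other convergent or intermediate fraction in range is farther away.
Largest k: floor((13 - q_0)/q_1) = floor((13 - 1)/5) = 2.
That gives (2*21 + 4)/(2*5 + 1) = 46/11.
Compare the errors: |x - 21/5| = |172*5 - 21*41|/(41*5) = 1/205, and |x - 46/11| = |172*11 - 46*41|/(41*11) = 6/451.
Cross-multiplying, 1*451 = 451 < 1230 = 6*205, so 1/205 is smaller: the convergent 21/5 is closer to x than 46/11.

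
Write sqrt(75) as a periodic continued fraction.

Write x_i = (sqrt(75) + m_i)/d_i with (m_0, d_0) = (0, 1). a_0 = floor(sqrt(75)) = 8, since 8^2 = 64 <= 75 < 81 = 9^2.
Iterate m_{i+1} = d_i*a_i - m_i, d_{i+1} = (75 - m_{i+1}^2)/d_i, a_{i+1} = floor((a_0 + m_{i+1})/d_{i+1}):
  m_1 = 1*8 - 0 = 8, d_1 = (75 - 8^2)/1 = 11/1 = 11, a_1 = floor((8 + 8)/11) = 1.
  m_2 = 11*1 - 8 = 3, d_2 = (75 - 3^2)/11 = 66/11 = 6, a_2 = floor((8 + 3)/6) = 1.
  m_3 = 6*1 - 3 = 3, d_3 = (75 - 3^2)/6 = 66/6 = 11, a_3 = floor((8 + 3)/11) = 1.
  m_4 = 11*1 - 3 = 8, d_4 = (75 - 8^2)/11 = 11/11 = 1, a_4 = floor((8 + 8)/1) = 16.
  m_5 = 1*16 - 8 = 8, d_5 = (75 - 8^2)/1 = 11/1 = 11: (m_5, d_5) = (m_1, d_1) = (8, 11), so from here the quotients repeat a_1, ..., a_4; the period length is 4.
Hence the expansion of sqrt(75) is a_0 = 8 followed by the repeating block 1, 1, 1, 16 (period 4).

[8; (1, 1, 1, 16)]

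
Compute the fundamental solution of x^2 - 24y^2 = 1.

First expand sqrt(24) as a continued fraction. With x_i = (sqrt(24) + m_i)/d_i and (m_0, d_0) = (0, 1): a_0 = floor(sqrt(24)) = 4, since 4^2 = 16 <= 24 < 25 = 5^2.
Iterate m_{i+1} = d_i*a_i - m_i, d_{i+1} = (24 - m_{i+1}^2)/d_i, a_{i+1} = floor((a_0 + m_{i+1})/d_{i+1}):
  m_1 = 1*4 - 0 = 4, d_1 = (24 - 4^2)/1 = 8/1 = 8, a_1 = floor((4 + 4)/8) = 1.
  m_2 = 8*1 - 4 = 4, d_2 = (24 - 4^2)/8 = 8/8 = 1, a_2 = floor((4 + 4)/1) = 8.
  m_3 = 1*8 - 4 = 4, d_3 = (24 - 4^2)/1 = 8/1 = 8: (m_3, d_3) = (m_1, d_1) = (4, 8), so from here the quotients repeat a_1, a_2; the period length is 2.
So sqrt(24) = [4; (1, 8)] with period length k = 2.
k is even, so the fundamental solution of x^2 - 24y^2 = 1 is (p_{k-1}, q_{k-1}) = (p_1, q_1); compute convergents through index 1.
Convergents (p_i = a_i*p_{i-1} + p_{i-2}, q_i = a_i*q_{i-1} + q_{i-2} with p_{-2}=0, p_{-1}=1, q_{-2}=1, q_{-1}=0):
  i=0: a_0=4, p_0 = 4*1 + 0 = 4, q_0 = 4*0 + 1 = 1.
  i=1: a_1=1, p_1 = 1*4 + 1 = 5, q_1 = 1*1 + 0 = 1.
Check: 5^2 - 24*1^2 = 25 - 24 = 1, so (x, y) = (5, 1) solves the equation, and by the theorem it is the least positive solution.

(x, y) = (5, 1)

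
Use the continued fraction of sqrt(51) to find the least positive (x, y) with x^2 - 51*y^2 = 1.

(x, y) = (50, 7)

First expand sqrt(51) as a continued fraction. With x_i = (sqrt(51) + m_i)/d_i and (m_0, d_0) = (0, 1): a_0 = floor(sqrt(51)) = 7, since 7^2 = 49 <= 51 < 64 = 8^2.
Iterate m_{i+1} = d_i*a_i - m_i, d_{i+1} = (51 - m_{i+1}^2)/d_i, a_{i+1} = floor((a_0 + m_{i+1})/d_{i+1}):
  m_1 = 1*7 - 0 = 7, d_1 = (51 - 7^2)/1 = 2/1 = 2, a_1 = floor((7 + 7)/2) = 7.
  m_2 = 2*7 - 7 = 7, d_2 = (51 - 7^2)/2 = 2/2 = 1, a_2 = floor((7 + 7)/1) = 14.
  m_3 = 1*14 - 7 = 7, d_3 = (51 - 7^2)/1 = 2/1 = 2: (m_3, d_3) = (m_1, d_1) = (7, 2), so from here the quotients repeat a_1, a_2; the period length is 2.
So sqrt(51) = [7; (7, 14)] with period length k = 2.
k is even, so the fundamental solution of x^2 - 51y^2 = 1 is (p_{k-1}, q_{k-1}) = (p_1, q_1); compute convergents through index 1.
Convergents (p_i = a_i*p_{i-1} + p_{i-2}, q_i = a_i*q_{i-1} + q_{i-2} with p_{-2}=0, p_{-1}=1, q_{-2}=1, q_{-1}=0):
  i=0: a_0=7, p_0 = 7*1 + 0 = 7, q_0 = 7*0 + 1 = 1.
  i=1: a_1=7, p_1 = 7*7 + 1 = 50, q_1 = 7*1 + 0 = 7.
Check: 50^2 - 51*7^2 = 2500 - 2499 = 1, so (x, y) = (50, 7) solves the equation, and by the theorem it is the least positive solution.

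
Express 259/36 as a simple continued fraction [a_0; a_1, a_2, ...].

Run the Euclidean algorithm on 259 and 36; the successive quotients are the partial quotients a_0, a_1, ... (each step inverts the fractional part left over by the previous one):
  259 = 7*36 + 7, so a_0 = 7.
  36 = 5*7 + 1, so a_1 = 5.
  7 = 7*1 + 0, so a_2 = 7.
The remainder reaches 0 after 3 divisions, so the expansion has 3 partial quotients, read off in order.

[7; 5, 7]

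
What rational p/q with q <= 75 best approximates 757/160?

Expand x = 757/160 as a continued fraction with the Euclidean algorithm:
  757 = 4*160 + 117, so a_0 = 4.
  160 = 1*117 + 43, so a_1 = 1.
  117 = 2*43 + 31, so a_2 = 2.
  43 = 1*31 + 12, so a_3 = 1.
  31 = 2*12 + 7, so a_4 = 2.
  12 = 1*7 + 5, so a_5 = 1.
  7 = 1*5 + 2, so a_6 = 1.
  5 = 2*2 + 1, so a_7 = 2.
  2 = 2*1 + 0, so a_8 = 2.
so x = [4; 1, 2, 1, 2, 1, 1, 2, 2].
Convergents (p_i = a_i*p_{i-1} + p_{i-2}, q_i = a_i*q_{i-1} + q_{i-2} with p_{-2}=0, p_{-1}=1, q_{-2}=1, q_{-1}=0), until the denominator exceeds 75:
  i=0: a_0=4, p_0 = 4*1 + 0 = 4, q_0 = 4*0 + 1 = 1.
  i=1: a_1=1, p_1 = 1*4 + 1 = 5, q_1 = 1*1 + 0 = 1.
  i=2: a_2=2, p_2 = 2*5 + 4 = 14, q_2 = 2*1 + 1 = 3.
  i=3: a_3=1, p_3 = 1*14 + 5 = 19, q_3 = 1*3 + 1 = 4.
  i=4: a_4=2, p_4 = 2*19 + 14 = 52, q_4 = 2*4 + 3 = 11.
  i=5: a_5=1, p_5 = 1*52 + 19 = 71, q_5 = 1*11 + 4 = 15.
  i=6: a_6=1, p_6 = 1*71 + 52 = 123, q_6 = 1*15 + 11 = 26.
  i=7: a_7=2, p_7 = 2*123 + 71 = 317, q_7 = 2*26 + 15 = 67.
  i=8: a_8=2, p_8 = 2*317 + 123 = 757, q_8 = 2*67 + 26 = 160.
q_8 = 160 > 75, so the last convergent with denominator <= 75 is p_7/q_7 = 317/67.
The closest fraction with denominator <= 75 is either p_7/q_7 or the intermediate fraction (k*p_7 + p_6)/(k*q_7 + q_6) with the largest k >= 1 whose denominator stays <= 75; these approach x as k grows, and every other convergent or intermediate fraction in range is farther away.
Largest k: floor((75 - q_6)/q_7) = floor((75 - 26)/67) = 0.
Since k = 0, no intermediate fraction beyond p_7/q_7 has denominator <= 75, so the convergent 317/67 is the closest (its error is |757*67 - 317*160|/(160*67) = 1/10720).

317/67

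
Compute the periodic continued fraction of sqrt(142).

[11; (1, 10, 1, 22)]

Write x_i = (sqrt(142) + m_i)/d_i with (m_0, d_0) = (0, 1). a_0 = floor(sqrt(142)) = 11, since 11^2 = 121 <= 142 < 144 = 12^2.
Iterate m_{i+1} = d_i*a_i - m_i, d_{i+1} = (142 - m_{i+1}^2)/d_i, a_{i+1} = floor((a_0 + m_{i+1})/d_{i+1}):
  m_1 = 1*11 - 0 = 11, d_1 = (142 - 11^2)/1 = 21/1 = 21, a_1 = floor((11 + 11)/21) = 1.
  m_2 = 21*1 - 11 = 10, d_2 = (142 - 10^2)/21 = 42/21 = 2, a_2 = floor((11 + 10)/2) = 10.
  m_3 = 2*10 - 10 = 10, d_3 = (142 - 10^2)/2 = 42/2 = 21, a_3 = floor((11 + 10)/21) = 1.
  m_4 = 21*1 - 10 = 11, d_4 = (142 - 11^2)/21 = 21/21 = 1, a_4 = floor((11 + 11)/1) = 22.
  m_5 = 1*22 - 11 = 11, d_5 = (142 - 11^2)/1 = 21/1 = 21: (m_5, d_5) = (m_1, d_1) = (11, 21), so from here the quotients repeat a_1, ..., a_4; the period length is 4.
Hence the expansion of sqrt(142) is a_0 = 11 followed by the repeating block 1, 10, 1, 22 (period 4).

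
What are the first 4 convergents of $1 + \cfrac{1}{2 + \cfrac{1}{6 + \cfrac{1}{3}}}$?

1/1, 3/2, 19/13, 60/41

Using the convergent recurrence p_i = a_i*p_{i-1} + p_{i-2}, q_i = a_i*q_{i-1} + q_{i-2} with p_{-2}=0, p_{-1}=1, q_{-2}=1, q_{-1}=0:
  i=0: a_0=1, p_0 = 1*1 + 0 = 1, q_0 = 1*0 + 1 = 1.
  i=1: a_1=2, p_1 = 2*1 + 1 = 3, q_1 = 2*1 + 0 = 2.
  i=2: a_2=6, p_2 = 6*3 + 1 = 19, q_2 = 6*2 + 1 = 13.
  i=3: a_3=3, p_3 = 3*19 + 3 = 60, q_3 = 3*13 + 2 = 41.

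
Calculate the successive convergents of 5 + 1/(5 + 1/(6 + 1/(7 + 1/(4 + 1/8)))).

5/1, 26/5, 161/31, 1153/222, 4773/919, 39337/7574

Using the convergent recurrence p_i = a_i*p_{i-1} + p_{i-2}, q_i = a_i*q_{i-1} + q_{i-2} with p_{-2}=0, p_{-1}=1, q_{-2}=1, q_{-1}=0:
  i=0: a_0=5, p_0 = 5*1 + 0 = 5, q_0 = 5*0 + 1 = 1.
  i=1: a_1=5, p_1 = 5*5 + 1 = 26, q_1 = 5*1 + 0 = 5.
  i=2: a_2=6, p_2 = 6*26 + 5 = 161, q_2 = 6*5 + 1 = 31.
  i=3: a_3=7, p_3 = 7*161 + 26 = 1153, q_3 = 7*31 + 5 = 222.
  i=4: a_4=4, p_4 = 4*1153 + 161 = 4773, q_4 = 4*222 + 31 = 919.
  i=5: a_5=8, p_5 = 8*4773 + 1153 = 39337, q_5 = 8*919 + 222 = 7574.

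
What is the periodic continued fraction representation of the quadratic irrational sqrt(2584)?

Write x_i = (sqrt(2584) + m_i)/d_i with (m_0, d_0) = (0, 1). a_0 = floor(sqrt(2584)) = 50, since 50^2 = 2500 <= 2584 < 2601 = 51^2.
Iterate m_{i+1} = d_i*a_i - m_i, d_{i+1} = (2584 - m_{i+1}^2)/d_i, a_{i+1} = floor((a_0 + m_{i+1})/d_{i+1}):
  m_1 = 1*50 - 0 = 50, d_1 = (2584 - 50^2)/1 = 84/1 = 84, a_1 = floor((50 + 50)/84) = 1.
  m_2 = 84*1 - 50 = 34, d_2 = (2584 - 34^2)/84 = 1428/84 = 17, a_2 = floor((50 + 34)/17) = 4.
  m_3 = 17*4 - 34 = 34, d_3 = (2584 - 34^2)/17 = 1428/17 = 84, a_3 = floor((50 + 34)/84) = 1.
  m_4 = 84*1 - 34 = 50, d_4 = (2584 - 50^2)/84 = 84/84 = 1, a_4 = floor((50 + 50)/1) = 100.
  m_5 = 1*100 - 50 = 50, d_5 = (2584 - 50^2)/1 = 84/1 = 84: (m_5, d_5) = (m_1, d_1) = (50, 84), so from here the quotients repeat a_1, ..., a_4; the period length is 4.
Hence the expansion of sqrt(2584) is a_0 = 50 followed by the repeating block 1, 4, 1, 100 (period 4).

[50; (1, 4, 1, 100)]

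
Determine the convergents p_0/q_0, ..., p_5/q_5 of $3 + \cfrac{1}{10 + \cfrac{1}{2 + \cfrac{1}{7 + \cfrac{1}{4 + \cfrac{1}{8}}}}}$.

Using the convergent recurrence p_i = a_i*p_{i-1} + p_{i-2}, q_i = a_i*q_{i-1} + q_{i-2} with p_{-2}=0, p_{-1}=1, q_{-2}=1, q_{-1}=0:
  i=0: a_0=3, p_0 = 3*1 + 0 = 3, q_0 = 3*0 + 1 = 1.
  i=1: a_1=10, p_1 = 10*3 + 1 = 31, q_1 = 10*1 + 0 = 10.
  i=2: a_2=2, p_2 = 2*31 + 3 = 65, q_2 = 2*10 + 1 = 21.
  i=3: a_3=7, p_3 = 7*65 + 31 = 486, q_3 = 7*21 + 10 = 157.
  i=4: a_4=4, p_4 = 4*486 + 65 = 2009, q_4 = 4*157 + 21 = 649.
  i=5: a_5=8, p_5 = 8*2009 + 486 = 16558, q_5 = 8*649 + 157 = 5349.

3/1, 31/10, 65/21, 486/157, 2009/649, 16558/5349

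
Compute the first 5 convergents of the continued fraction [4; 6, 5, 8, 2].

4/1, 25/6, 129/31, 1057/254, 2243/539

Using the convergent recurrence p_i = a_i*p_{i-1} + p_{i-2}, q_i = a_i*q_{i-1} + q_{i-2} with p_{-2}=0, p_{-1}=1, q_{-2}=1, q_{-1}=0:
  i=0: a_0=4, p_0 = 4*1 + 0 = 4, q_0 = 4*0 + 1 = 1.
  i=1: a_1=6, p_1 = 6*4 + 1 = 25, q_1 = 6*1 + 0 = 6.
  i=2: a_2=5, p_2 = 5*25 + 4 = 129, q_2 = 5*6 + 1 = 31.
  i=3: a_3=8, p_3 = 8*129 + 25 = 1057, q_3 = 8*31 + 6 = 254.
  i=4: a_4=2, p_4 = 2*1057 + 129 = 2243, q_4 = 2*254 + 31 = 539.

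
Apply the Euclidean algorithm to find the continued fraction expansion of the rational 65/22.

[2; 1, 21]

Run the Euclidean algorithm on 65 and 22; the successive quotients are the partial quotients a_0, a_1, ... (each step inverts the fractional part left over by the previous one):
  65 = 2*22 + 21, so a_0 = 2.
  22 = 1*21 + 1, so a_1 = 1.
  21 = 21*1 + 0, so a_2 = 21.
The remainder reaches 0 after 3 divisions, so the expansion has 3 partial quotients, read off in order.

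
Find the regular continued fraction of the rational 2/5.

Run the Euclidean algorithm on 2 and 5; the successive quotients are the partial quotients a_0, a_1, ... (each step inverts the fractional part left over by the previous one):
  2 = 0*5 + 2, so a_0 = 0.
  5 = 2*2 + 1, so a_1 = 2.
  2 = 2*1 + 0, so a_2 = 2.
The remainder reaches 0 after 3 divisions, so the expansion has 3 partial quotients, read off in order.

[0; 2, 2]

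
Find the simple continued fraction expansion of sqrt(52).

Write x_i = (sqrt(52) + m_i)/d_i with (m_0, d_0) = (0, 1). a_0 = floor(sqrt(52)) = 7, since 7^2 = 49 <= 52 < 64 = 8^2.
Iterate m_{i+1} = d_i*a_i - m_i, d_{i+1} = (52 - m_{i+1}^2)/d_i, a_{i+1} = floor((a_0 + m_{i+1})/d_{i+1}):
  m_1 = 1*7 - 0 = 7, d_1 = (52 - 7^2)/1 = 3/1 = 3, a_1 = floor((7 + 7)/3) = 4.
  m_2 = 3*4 - 7 = 5, d_2 = (52 - 5^2)/3 = 27/3 = 9, a_2 = floor((7 + 5)/9) = 1.
  m_3 = 9*1 - 5 = 4, d_3 = (52 - 4^2)/9 = 36/9 = 4, a_3 = floor((7 + 4)/4) = 2.
  m_4 = 4*2 - 4 = 4, d_4 = (52 - 4^2)/4 = 36/4 = 9, a_4 = floor((7 + 4)/9) = 1.
  m_5 = 9*1 - 4 = 5, d_5 = (52 - 5^2)/9 = 27/9 = 3, a_5 = floor((7 + 5)/3) = 4.
  m_6 = 3*4 - 5 = 7, d_6 = (52 - 7^2)/3 = 3/3 = 1, a_6 = floor((7 + 7)/1) = 14.
  m_7 = 1*14 - 7 = 7, d_7 = (52 - 7^2)/1 = 3/1 = 3: (m_7, d_7) = (m_1, d_1) = (7, 3), so from here the quotients repeat a_1, ..., a_6; the period length is 6.
Hence the expansion of sqrt(52) is a_0 = 7 followed by the repeating block 4, 1, 2, 1, 4, 14 (period 6).

[7; (4, 1, 2, 1, 4, 14)]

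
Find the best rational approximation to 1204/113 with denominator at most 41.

309/29

Expand x = 1204/113 as a continued fraction with the Euclidean algorithm:
  1204 = 10*113 + 74, so a_0 = 10.
  113 = 1*74 + 39, so a_1 = 1.
  74 = 1*39 + 35, so a_2 = 1.
  39 = 1*35 + 4, so a_3 = 1.
  35 = 8*4 + 3, so a_4 = 8.
  4 = 1*3 + 1, so a_5 = 1.
  3 = 3*1 + 0, so a_6 = 3.
so x = [10; 1, 1, 1, 8, 1, 3].
Convergents (p_i = a_i*p_{i-1} + p_{i-2}, q_i = a_i*q_{i-1} + q_{i-2} with p_{-2}=0, p_{-1}=1, q_{-2}=1, q_{-1}=0), until the denominator exceeds 41:
  i=0: a_0=10, p_0 = 10*1 + 0 = 10, q_0 = 10*0 + 1 = 1.
  i=1: a_1=1, p_1 = 1*10 + 1 = 11, q_1 = 1*1 + 0 = 1.
  i=2: a_2=1, p_2 = 1*11 + 10 = 21, q_2 = 1*1 + 1 = 2.
  i=3: a_3=1, p_3 = 1*21 + 11 = 32, q_3 = 1*2 + 1 = 3.
  i=4: a_4=8, p_4 = 8*32 + 21 = 277, q_4 = 8*3 + 2 = 26.
  i=5: a_5=1, p_5 = 1*277 + 32 = 309, q_5 = 1*26 + 3 = 29.
  i=6: a_6=3, p_6 = 3*309 + 277 = 1204, q_6 = 3*29 + 26 = 113.
q_6 = 113 > 41, so the last convergent with denominator <= 41 is p_5/q_5 = 309/29.
The closest fraction with denominator <= 41 is either p_5/q_5 or the intermediate fraction (k*p_5 + p_4)/(k*q_5 + q_4) with the largest k >= 1 whose denominator stays <= 41; these approach x as k grows, and every other convergent or intermediate fraction in range is farther away.
Largest k: floor((41 - q_4)/q_5) = floor((41 - 26)/29) = 0.
Since k = 0, no intermediate fraction beyond p_5/q_5 has denominator <= 41, so the convergent 309/29 is the closest (its error is |1204*29 - 309*113|/(113*29) = 1/3277).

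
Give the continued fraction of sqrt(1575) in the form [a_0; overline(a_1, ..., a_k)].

[39; overline(1, 2, 5, 2, 1, 78)]

Write x_i = (sqrt(1575) + m_i)/d_i with (m_0, d_0) = (0, 1). a_0 = floor(sqrt(1575)) = 39, since 39^2 = 1521 <= 1575 < 1600 = 40^2.
Iterate m_{i+1} = d_i*a_i - m_i, d_{i+1} = (1575 - m_{i+1}^2)/d_i, a_{i+1} = floor((a_0 + m_{i+1})/d_{i+1}):
  m_1 = 1*39 - 0 = 39, d_1 = (1575 - 39^2)/1 = 54/1 = 54, a_1 = floor((39 + 39)/54) = 1.
  m_2 = 54*1 - 39 = 15, d_2 = (1575 - 15^2)/54 = 1350/54 = 25, a_2 = floor((39 + 15)/25) = 2.
  m_3 = 25*2 - 15 = 35, d_3 = (1575 - 35^2)/25 = 350/25 = 14, a_3 = floor((39 + 35)/14) = 5.
  m_4 = 14*5 - 35 = 35, d_4 = (1575 - 35^2)/14 = 350/14 = 25, a_4 = floor((39 + 35)/25) = 2.
  m_5 = 25*2 - 35 = 15, d_5 = (1575 - 15^2)/25 = 1350/25 = 54, a_5 = floor((39 + 15)/54) = 1.
  m_6 = 54*1 - 15 = 39, d_6 = (1575 - 39^2)/54 = 54/54 = 1, a_6 = floor((39 + 39)/1) = 78.
  m_7 = 1*78 - 39 = 39, d_7 = (1575 - 39^2)/1 = 54/1 = 54: (m_7, d_7) = (m_1, d_1) = (39, 54), so from here the quotients repeat a_1, ..., a_6; the period length is 6.
Hence the expansion of sqrt(1575) is a_0 = 39 followed by the repeating block 1, 2, 5, 2, 1, 78 (period 6).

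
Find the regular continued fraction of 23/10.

[2; 3, 3]

Run the Euclidean algorithm on 23 and 10; the successive quotients are the partial quotients a_0, a_1, ... (each step inverts the fractional part left over by the previous one):
  23 = 2*10 + 3, so a_0 = 2.
  10 = 3*3 + 1, so a_1 = 3.
  3 = 3*1 + 0, so a_2 = 3.
The remainder reaches 0 after 3 divisions, so the expansion has 3 partial quotients, read off in order.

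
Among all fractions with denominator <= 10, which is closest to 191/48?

4/1

Expand x = 191/48 as a continued fraction with the Euclidean algorithm:
  191 = 3*48 + 47, so a_0 = 3.
  48 = 1*47 + 1, so a_1 = 1.
  47 = 47*1 + 0, so a_2 = 47.
so x = [3; 1, 47].
Convergents (p_i = a_i*p_{i-1} + p_{i-2}, q_i = a_i*q_{i-1} + q_{i-2} with p_{-2}=0, p_{-1}=1, q_{-2}=1, q_{-1}=0), until the denominator exceeds 10:
  i=0: a_0=3, p_0 = 3*1 + 0 = 3, q_0 = 3*0 + 1 = 1.
  i=1: a_1=1, p_1 = 1*3 + 1 = 4, q_1 = 1*1 + 0 = 1.
  i=2: a_2=47, p_2 = 47*4 + 3 = 191, q_2 = 47*1 + 1 = 48.
q_2 = 48 > 10, so the last convergent with denominator <= 10 is p_1/q_1 = 4/1.
The closest fraction with denominator <= 10 is either p_1/q_1 or the intermediate fraction (k*p_1 + p_0)/(k*q_1 + q_0) with the largest k >= 1 whose denominator stays <= 10; these approach x as k grows, and every other convergent or intermediate fraction in range is farther away.
Largest k: floor((10 - q_0)/q_1) = floor((10 - 1)/1) = 9.
That gives (9*4 + 3)/(9*1 + 1) = 39/10.
Compare the errors: |x - 4/1| = |191*1 - 4*48|/(48*1) = 1/48, and |x - 39/10| = |191*10 - 39*48|/(48*10) = 38/480.
Cross-multiplying, 1*480 = 480 < 1824 = 38*48, so 1/48 is smaller: the convergent 4/1 is closer to x than 39/10.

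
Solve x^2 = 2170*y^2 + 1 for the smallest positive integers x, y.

First expand sqrt(2170) as a continued fraction. With x_i = (sqrt(2170) + m_i)/d_i and (m_0, d_0) = (0, 1): a_0 = floor(sqrt(2170)) = 46, since 46^2 = 2116 <= 2170 < 2209 = 47^2.
Iterate m_{i+1} = d_i*a_i - m_i, d_{i+1} = (2170 - m_{i+1}^2)/d_i, a_{i+1} = floor((a_0 + m_{i+1})/d_{i+1}):
  m_1 = 1*46 - 0 = 46, d_1 = (2170 - 46^2)/1 = 54/1 = 54, a_1 = floor((46 + 46)/54) = 1.
  m_2 = 54*1 - 46 = 8, d_2 = (2170 - 8^2)/54 = 2106/54 = 39, a_2 = floor((46 + 8)/39) = 1.
  m_3 = 39*1 - 8 = 31, d_3 = (2170 - 31^2)/39 = 1209/39 = 31, a_3 = floor((46 + 31)/31) = 2.
  m_4 = 31*2 - 31 = 31, d_4 = (2170 - 31^2)/31 = 1209/31 = 39, a_4 = floor((46 + 31)/39) = 1.
  m_5 = 39*1 - 31 = 8, d_5 = (2170 - 8^2)/39 = 2106/39 = 54, a_5 = floor((46 + 8)/54) = 1.
  m_6 = 54*1 - 8 = 46, d_6 = (2170 - 46^2)/54 = 54/54 = 1, a_6 = floor((46 + 46)/1) = 92.
  m_7 = 1*92 - 46 = 46, d_7 = (2170 - 46^2)/1 = 54/1 = 54: (m_7, d_7) = (m_1, d_1) = (46, 54), so from here the quotients repeat a_1, ..., a_6; the period length is 6.
So sqrt(2170) = [46; (1, 1, 2, 1, 1, 92)] with period length k = 6.
k is even, so the fundamental solution of x^2 - 2170y^2 = 1 is (p_{k-1}, q_{k-1}) = (p_5, q_5); compute convergents through index 5.
Convergents (p_i = a_i*p_{i-1} + p_{i-2}, q_i = a_i*q_{i-1} + q_{i-2} with p_{-2}=0, p_{-1}=1, q_{-2}=1, q_{-1}=0):
  i=0: a_0=46, p_0 = 46*1 + 0 = 46, q_0 = 46*0 + 1 = 1.
  i=1: a_1=1, p_1 = 1*46 + 1 = 47, q_1 = 1*1 + 0 = 1.
  i=2: a_2=1, p_2 = 1*47 + 46 = 93, q_2 = 1*1 + 1 = 2.
  i=3: a_3=2, p_3 = 2*93 + 47 = 233, q_3 = 2*2 + 1 = 5.
  i=4: a_4=1, p_4 = 1*233 + 93 = 326, q_4 = 1*5 + 2 = 7.
  i=5: a_5=1, p_5 = 1*326 + 233 = 559, q_5 = 1*7 + 5 = 12.
Check: 559^2 - 2170*12^2 = 312481 - 312480 = 1, so (x, y) = (559, 12) solves the equation, and by the theorem it is the least positive solution.

(x, y) = (559, 12)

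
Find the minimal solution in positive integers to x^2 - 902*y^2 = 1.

First expand sqrt(902) as a continued fraction. With x_i = (sqrt(902) + m_i)/d_i and (m_0, d_0) = (0, 1): a_0 = floor(sqrt(902)) = 30, since 30^2 = 900 <= 902 < 961 = 31^2.
Iterate m_{i+1} = d_i*a_i - m_i, d_{i+1} = (902 - m_{i+1}^2)/d_i, a_{i+1} = floor((a_0 + m_{i+1})/d_{i+1}):
  m_1 = 1*30 - 0 = 30, d_1 = (902 - 30^2)/1 = 2/1 = 2, a_1 = floor((30 + 30)/2) = 30.
  m_2 = 2*30 - 30 = 30, d_2 = (902 - 30^2)/2 = 2/2 = 1, a_2 = floor((30 + 30)/1) = 60.
  m_3 = 1*60 - 30 = 30, d_3 = (902 - 30^2)/1 = 2/1 = 2: (m_3, d_3) = (m_1, d_1) = (30, 2), so from here the quotients repeat a_1, a_2; the period length is 2.
So sqrt(902) = [30; (30, 60)] with period length k = 2.
k is even, so the fundamental solution of x^2 - 902y^2 = 1 is (p_{k-1}, q_{k-1}) = (p_1, q_1); compute convergents through index 1.
Convergents (p_i = a_i*p_{i-1} + p_{i-2}, q_i = a_i*q_{i-1} + q_{i-2} with p_{-2}=0, p_{-1}=1, q_{-2}=1, q_{-1}=0):
  i=0: a_0=30, p_0 = 30*1 + 0 = 30, q_0 = 30*0 + 1 = 1.
  i=1: a_1=30, p_1 = 30*30 + 1 = 901, q_1 = 30*1 + 0 = 30.
Check: 901^2 - 902*30^2 = 811801 - 811800 = 1, so (x, y) = (901, 30) solves the equation, and by the theorem it is the least positive solution.

(x, y) = (901, 30)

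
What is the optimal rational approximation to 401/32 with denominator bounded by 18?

213/17

Expand x = 401/32 as a continued fraction with the Euclidean algorithm:
  401 = 12*32 + 17, so a_0 = 12.
  32 = 1*17 + 15, so a_1 = 1.
  17 = 1*15 + 2, so a_2 = 1.
  15 = 7*2 + 1, so a_3 = 7.
  2 = 2*1 + 0, so a_4 = 2.
so x = [12; 1, 1, 7, 2].
Convergents (p_i = a_i*p_{i-1} + p_{i-2}, q_i = a_i*q_{i-1} + q_{i-2} with p_{-2}=0, p_{-1}=1, q_{-2}=1, q_{-1}=0), until the denominator exceeds 18:
  i=0: a_0=12, p_0 = 12*1 + 0 = 12, q_0 = 12*0 + 1 = 1.
  i=1: a_1=1, p_1 = 1*12 + 1 = 13, q_1 = 1*1 + 0 = 1.
  i=2: a_2=1, p_2 = 1*13 + 12 = 25, q_2 = 1*1 + 1 = 2.
  i=3: a_3=7, p_3 = 7*25 + 13 = 188, q_3 = 7*2 + 1 = 15.
  i=4: a_4=2, p_4 = 2*188 + 25 = 401, q_4 = 2*15 + 2 = 32.
q_4 = 32 > 18, so the last convergent with denominator <= 18 is p_3/q_3 = 188/15.
The closest fraction with denominator <= 18 is either p_3/q_3 or the intermediate fraction (k*p_3 + p_2)/(k*q_3 + q_2) with the largest k >= 1 whose denominator stays <= 18; these approach x as k grows, and every other convergent or intermediate fraction in range is farther away.
Largest k: floor((18 - q_2)/q_3) = floor((18 - 2)/15) = 1.
That gives (1*188 + 25)/(1*15 + 2) = 213/17.
Compare the errors: |x - 188/15| = |401*15 - 188*32|/(32*15) = 1/480, and |x - 213/17| = |401*17 - 213*32|/(32*17) = 1/544.
Cross-multiplying, 1*480 = 480 < 544 = 1*544, so 1/544 is smaller: the intermediate fraction 213/17 is closer to x than 188/15.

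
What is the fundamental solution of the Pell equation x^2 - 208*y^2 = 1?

First expand sqrt(208) as a continued fraction. With x_i = (sqrt(208) + m_i)/d_i and (m_0, d_0) = (0, 1): a_0 = floor(sqrt(208)) = 14, since 14^2 = 196 <= 208 < 225 = 15^2.
Iterate m_{i+1} = d_i*a_i - m_i, d_{i+1} = (208 - m_{i+1}^2)/d_i, a_{i+1} = floor((a_0 + m_{i+1})/d_{i+1}):
  m_1 = 1*14 - 0 = 14, d_1 = (208 - 14^2)/1 = 12/1 = 12, a_1 = floor((14 + 14)/12) = 2.
  m_2 = 12*2 - 14 = 10, d_2 = (208 - 10^2)/12 = 108/12 = 9, a_2 = floor((14 + 10)/9) = 2.
  m_3 = 9*2 - 10 = 8, d_3 = (208 - 8^2)/9 = 144/9 = 16, a_3 = floor((14 + 8)/16) = 1.
  m_4 = 16*1 - 8 = 8, d_4 = (208 - 8^2)/16 = 144/16 = 9, a_4 = floor((14 + 8)/9) = 2.
  m_5 = 9*2 - 8 = 10, d_5 = (208 - 10^2)/9 = 108/9 = 12, a_5 = floor((14 + 10)/12) = 2.
  m_6 = 12*2 - 10 = 14, d_6 = (208 - 14^2)/12 = 12/12 = 1, a_6 = floor((14 + 14)/1) = 28.
  m_7 = 1*28 - 14 = 14, d_7 = (208 - 14^2)/1 = 12/1 = 12: (m_7, d_7) = (m_1, d_1) = (14, 12), so from here the quotients repeat a_1, ..., a_6; the period length is 6.
So sqrt(208) = [14; (2, 2, 1, 2, 2, 28)] with period length k = 6.
k is even, so the fundamental solution of x^2 - 208y^2 = 1 is (p_{k-1}, q_{k-1}) = (p_5, q_5); compute convergents through index 5.
Convergents (p_i = a_i*p_{i-1} + p_{i-2}, q_i = a_i*q_{i-1} + q_{i-2} with p_{-2}=0, p_{-1}=1, q_{-2}=1, q_{-1}=0):
  i=0: a_0=14, p_0 = 14*1 + 0 = 14, q_0 = 14*0 + 1 = 1.
  i=1: a_1=2, p_1 = 2*14 + 1 = 29, q_1 = 2*1 + 0 = 2.
  i=2: a_2=2, p_2 = 2*29 + 14 = 72, q_2 = 2*2 + 1 = 5.
  i=3: a_3=1, p_3 = 1*72 + 29 = 101, q_3 = 1*5 + 2 = 7.
  i=4: a_4=2, p_4 = 2*101 + 72 = 274, q_4 = 2*7 + 5 = 19.
  i=5: a_5=2, p_5 = 2*274 + 101 = 649, q_5 = 2*19 + 7 = 45.
Check: 649^2 - 208*45^2 = 421201 - 421200 = 1, so (x, y) = (649, 45) solves the equation, and by the theorem it is the least positive solution.

(x, y) = (649, 45)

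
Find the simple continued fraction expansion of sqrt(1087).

[32; (1, 31, 1, 64)]

Write x_i = (sqrt(1087) + m_i)/d_i with (m_0, d_0) = (0, 1). a_0 = floor(sqrt(1087)) = 32, since 32^2 = 1024 <= 1087 < 1089 = 33^2.
Iterate m_{i+1} = d_i*a_i - m_i, d_{i+1} = (1087 - m_{i+1}^2)/d_i, a_{i+1} = floor((a_0 + m_{i+1})/d_{i+1}):
  m_1 = 1*32 - 0 = 32, d_1 = (1087 - 32^2)/1 = 63/1 = 63, a_1 = floor((32 + 32)/63) = 1.
  m_2 = 63*1 - 32 = 31, d_2 = (1087 - 31^2)/63 = 126/63 = 2, a_2 = floor((32 + 31)/2) = 31.
  m_3 = 2*31 - 31 = 31, d_3 = (1087 - 31^2)/2 = 126/2 = 63, a_3 = floor((32 + 31)/63) = 1.
  m_4 = 63*1 - 31 = 32, d_4 = (1087 - 32^2)/63 = 63/63 = 1, a_4 = floor((32 + 32)/1) = 64.
  m_5 = 1*64 - 32 = 32, d_5 = (1087 - 32^2)/1 = 63/1 = 63: (m_5, d_5) = (m_1, d_1) = (32, 63), so from here the quotients repeat a_1, ..., a_4; the period length is 4.
Hence the expansion of sqrt(1087) is a_0 = 32 followed by the repeating block 1, 31, 1, 64 (period 4).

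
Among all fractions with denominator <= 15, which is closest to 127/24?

37/7

Expand x = 127/24 as a continued fraction with the Euclidean algorithm:
  127 = 5*24 + 7, so a_0 = 5.
  24 = 3*7 + 3, so a_1 = 3.
  7 = 2*3 + 1, so a_2 = 2.
  3 = 3*1 + 0, so a_3 = 3.
so x = [5; 3, 2, 3].
Convergents (p_i = a_i*p_{i-1} + p_{i-2}, q_i = a_i*q_{i-1} + q_{i-2} with p_{-2}=0, p_{-1}=1, q_{-2}=1, q_{-1}=0), until the denominator exceeds 15:
  i=0: a_0=5, p_0 = 5*1 + 0 = 5, q_0 = 5*0 + 1 = 1.
  i=1: a_1=3, p_1 = 3*5 + 1 = 16, q_1 = 3*1 + 0 = 3.
  i=2: a_2=2, p_2 = 2*16 + 5 = 37, q_2 = 2*3 + 1 = 7.
  i=3: a_3=3, p_3 = 3*37 + 16 = 127, q_3 = 3*7 + 3 = 24.
q_3 = 24 > 15, so the last convergent with denominator <= 15 is p_2/q_2 = 37/7.
The closest fraction with denominator <= 15 is either p_2/q_2 or the intermediate fraction (k*p_2 + p_1)/(k*q_2 + q_1) with the largest k >= 1 whose denominator stays <= 15; these approach x as k grows, and every other convergent or intermediate fraction in range is farther away.
Largest k: floor((15 - q_1)/q_2) = floor((15 - 3)/7) = 1.
That gives (1*37 + 16)/(1*7 + 3) = 53/10.
Compare the errors: |x - 37/7| = |127*7 - 37*24|/(24*7) = 1/168, and |x - 53/10| = |127*10 - 53*24|/(24*10) = 2/240.
Cross-multiplying, 1*240 = 240 < 336 = 2*168, so 1/168 is smaller: the convergent 37/7 is closer to x than 53/10.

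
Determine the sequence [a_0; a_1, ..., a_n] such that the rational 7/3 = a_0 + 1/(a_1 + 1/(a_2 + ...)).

Run the Euclidean algorithm on 7 and 3; the successive quotients are the partial quotients a_0, a_1, ... (each step inverts the fractional part left over by the previous one):
  7 = 2*3 + 1, so a_0 = 2.
  3 = 3*1 + 0, so a_1 = 3.
The remainder reaches 0 after 2 divisions, so the expansion has 2 partial quotients, read off in order.

[2; 3]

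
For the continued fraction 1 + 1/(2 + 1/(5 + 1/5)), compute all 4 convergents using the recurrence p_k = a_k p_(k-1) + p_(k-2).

Using the convergent recurrence p_i = a_i*p_{i-1} + p_{i-2}, q_i = a_i*q_{i-1} + q_{i-2} with p_{-2}=0, p_{-1}=1, q_{-2}=1, q_{-1}=0:
  i=0: a_0=1, p_0 = 1*1 + 0 = 1, q_0 = 1*0 + 1 = 1.
  i=1: a_1=2, p_1 = 2*1 + 1 = 3, q_1 = 2*1 + 0 = 2.
  i=2: a_2=5, p_2 = 5*3 + 1 = 16, q_2 = 5*2 + 1 = 11.
  i=3: a_3=5, p_3 = 5*16 + 3 = 83, q_3 = 5*11 + 2 = 57.

1/1, 3/2, 16/11, 83/57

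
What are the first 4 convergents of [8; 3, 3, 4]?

Using the convergent recurrence p_i = a_i*p_{i-1} + p_{i-2}, q_i = a_i*q_{i-1} + q_{i-2} with p_{-2}=0, p_{-1}=1, q_{-2}=1, q_{-1}=0:
  i=0: a_0=8, p_0 = 8*1 + 0 = 8, q_0 = 8*0 + 1 = 1.
  i=1: a_1=3, p_1 = 3*8 + 1 = 25, q_1 = 3*1 + 0 = 3.
  i=2: a_2=3, p_2 = 3*25 + 8 = 83, q_2 = 3*3 + 1 = 10.
  i=3: a_3=4, p_3 = 4*83 + 25 = 357, q_3 = 4*10 + 3 = 43.

8/1, 25/3, 83/10, 357/43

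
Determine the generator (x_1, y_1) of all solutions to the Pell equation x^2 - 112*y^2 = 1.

(x, y) = (127, 12)

First expand sqrt(112) as a continued fraction. With x_i = (sqrt(112) + m_i)/d_i and (m_0, d_0) = (0, 1): a_0 = floor(sqrt(112)) = 10, since 10^2 = 100 <= 112 < 121 = 11^2.
Iterate m_{i+1} = d_i*a_i - m_i, d_{i+1} = (112 - m_{i+1}^2)/d_i, a_{i+1} = floor((a_0 + m_{i+1})/d_{i+1}):
  m_1 = 1*10 - 0 = 10, d_1 = (112 - 10^2)/1 = 12/1 = 12, a_1 = floor((10 + 10)/12) = 1.
  m_2 = 12*1 - 10 = 2, d_2 = (112 - 2^2)/12 = 108/12 = 9, a_2 = floor((10 + 2)/9) = 1.
  m_3 = 9*1 - 2 = 7, d_3 = (112 - 7^2)/9 = 63/9 = 7, a_3 = floor((10 + 7)/7) = 2.
  m_4 = 7*2 - 7 = 7, d_4 = (112 - 7^2)/7 = 63/7 = 9, a_4 = floor((10 + 7)/9) = 1.
  m_5 = 9*1 - 7 = 2, d_5 = (112 - 2^2)/9 = 108/9 = 12, a_5 = floor((10 + 2)/12) = 1.
  m_6 = 12*1 - 2 = 10, d_6 = (112 - 10^2)/12 = 12/12 = 1, a_6 = floor((10 + 10)/1) = 20.
  m_7 = 1*20 - 10 = 10, d_7 = (112 - 10^2)/1 = 12/1 = 12: (m_7, d_7) = (m_1, d_1) = (10, 12), so from here the quotients repeat a_1, ..., a_6; the period length is 6.
So sqrt(112) = [10; (1, 1, 2, 1, 1, 20)] with period length k = 6.
k is even, so the fundamental solution of x^2 - 112y^2 = 1 is (p_{k-1}, q_{k-1}) = (p_5, q_5); compute convergents through index 5.
Convergents (p_i = a_i*p_{i-1} + p_{i-2}, q_i = a_i*q_{i-1} + q_{i-2} with p_{-2}=0, p_{-1}=1, q_{-2}=1, q_{-1}=0):
  i=0: a_0=10, p_0 = 10*1 + 0 = 10, q_0 = 10*0 + 1 = 1.
  i=1: a_1=1, p_1 = 1*10 + 1 = 11, q_1 = 1*1 + 0 = 1.
  i=2: a_2=1, p_2 = 1*11 + 10 = 21, q_2 = 1*1 + 1 = 2.
  i=3: a_3=2, p_3 = 2*21 + 11 = 53, q_3 = 2*2 + 1 = 5.
  i=4: a_4=1, p_4 = 1*53 + 21 = 74, q_4 = 1*5 + 2 = 7.
  i=5: a_5=1, p_5 = 1*74 + 53 = 127, q_5 = 1*7 + 5 = 12.
Check: 127^2 - 112*12^2 = 16129 - 16128 = 1, so (x, y) = (127, 12) solves the equation, and by the theorem it is the least positive solution.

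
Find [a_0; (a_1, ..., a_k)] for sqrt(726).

Write x_i = (sqrt(726) + m_i)/d_i with (m_0, d_0) = (0, 1). a_0 = floor(sqrt(726)) = 26, since 26^2 = 676 <= 726 < 729 = 27^2.
Iterate m_{i+1} = d_i*a_i - m_i, d_{i+1} = (726 - m_{i+1}^2)/d_i, a_{i+1} = floor((a_0 + m_{i+1})/d_{i+1}):
  m_1 = 1*26 - 0 = 26, d_1 = (726 - 26^2)/1 = 50/1 = 50, a_1 = floor((26 + 26)/50) = 1.
  m_2 = 50*1 - 26 = 24, d_2 = (726 - 24^2)/50 = 150/50 = 3, a_2 = floor((26 + 24)/3) = 16.
  m_3 = 3*16 - 24 = 24, d_3 = (726 - 24^2)/3 = 150/3 = 50, a_3 = floor((26 + 24)/50) = 1.
  m_4 = 50*1 - 24 = 26, d_4 = (726 - 26^2)/50 = 50/50 = 1, a_4 = floor((26 + 26)/1) = 52.
  m_5 = 1*52 - 26 = 26, d_5 = (726 - 26^2)/1 = 50/1 = 50: (m_5, d_5) = (m_1, d_1) = (26, 50), so from here the quotients repeat a_1, ..., a_4; the period length is 4.
Hence the expansion of sqrt(726) is a_0 = 26 followed by the repeating block 1, 16, 1, 52 (period 4).

[26; (1, 16, 1, 52)]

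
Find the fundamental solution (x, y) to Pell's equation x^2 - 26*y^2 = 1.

First expand sqrt(26) as a continued fraction. With x_i = (sqrt(26) + m_i)/d_i and (m_0, d_0) = (0, 1): a_0 = floor(sqrt(26)) = 5, since 5^2 = 25 <= 26 < 36 = 6^2.
Iterate m_{i+1} = d_i*a_i - m_i, d_{i+1} = (26 - m_{i+1}^2)/d_i, a_{i+1} = floor((a_0 + m_{i+1})/d_{i+1}):
  m_1 = 1*5 - 0 = 5, d_1 = (26 - 5^2)/1 = 1/1 = 1, a_1 = floor((5 + 5)/1) = 10.
  m_2 = 1*10 - 5 = 5, d_2 = (26 - 5^2)/1 = 1/1 = 1: (m_2, d_2) = (m_1, d_1) = (5, 1), so from here the quotient a_1 repeats; the period length is 1.
So sqrt(26) = [5; (10)] with period length k = 1.
k is odd, so (p_{k-1}, q_{k-1}) only solves x^2 - 26y^2 = -1 and the fundamental solution of x^2 - 26y^2 = 1 is (p_{2k-1}, q_{2k-1}) = (p_1, q_1); compute convergents through index 1, running through the period twice.
Convergents (p_i = a_i*p_{i-1} + p_{i-2}, q_i = a_i*q_{i-1} + q_{i-2} with p_{-2}=0, p_{-1}=1, q_{-2}=1, q_{-1}=0):
  i=0: a_0=5, p_0 = 5*1 + 0 = 5, q_0 = 5*0 + 1 = 1.
  i=1: a_1=10, p_1 = 10*5 + 1 = 51, q_1 = 10*1 + 0 = 10.
Indeed p_0^2 - 26*q_0^2 = 25 - 26 = -1, not +1.
Check: 51^2 - 26*10^2 = 2601 - 2600 = 1, so (x, y) = (51, 10) solves the equation, and by the theorem it is the least positive solution.

(x, y) = (51, 10)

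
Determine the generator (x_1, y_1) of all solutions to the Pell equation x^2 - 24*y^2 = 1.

(x, y) = (5, 1)

First expand sqrt(24) as a continued fraction. With x_i = (sqrt(24) + m_i)/d_i and (m_0, d_0) = (0, 1): a_0 = floor(sqrt(24)) = 4, since 4^2 = 16 <= 24 < 25 = 5^2.
Iterate m_{i+1} = d_i*a_i - m_i, d_{i+1} = (24 - m_{i+1}^2)/d_i, a_{i+1} = floor((a_0 + m_{i+1})/d_{i+1}):
  m_1 = 1*4 - 0 = 4, d_1 = (24 - 4^2)/1 = 8/1 = 8, a_1 = floor((4 + 4)/8) = 1.
  m_2 = 8*1 - 4 = 4, d_2 = (24 - 4^2)/8 = 8/8 = 1, a_2 = floor((4 + 4)/1) = 8.
  m_3 = 1*8 - 4 = 4, d_3 = (24 - 4^2)/1 = 8/1 = 8: (m_3, d_3) = (m_1, d_1) = (4, 8), so from here the quotients repeat a_1, a_2; the period length is 2.
So sqrt(24) = [4; (1, 8)] with period length k = 2.
k is even, so the fundamental solution of x^2 - 24y^2 = 1 is (p_{k-1}, q_{k-1}) = (p_1, q_1); compute convergents through index 1.
Convergents (p_i = a_i*p_{i-1} + p_{i-2}, q_i = a_i*q_{i-1} + q_{i-2} with p_{-2}=0, p_{-1}=1, q_{-2}=1, q_{-1}=0):
  i=0: a_0=4, p_0 = 4*1 + 0 = 4, q_0 = 4*0 + 1 = 1.
  i=1: a_1=1, p_1 = 1*4 + 1 = 5, q_1 = 1*1 + 0 = 1.
Check: 5^2 - 24*1^2 = 25 - 24 = 1, so (x, y) = (5, 1) solves the equation, and by the theorem it is the least positive solution.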